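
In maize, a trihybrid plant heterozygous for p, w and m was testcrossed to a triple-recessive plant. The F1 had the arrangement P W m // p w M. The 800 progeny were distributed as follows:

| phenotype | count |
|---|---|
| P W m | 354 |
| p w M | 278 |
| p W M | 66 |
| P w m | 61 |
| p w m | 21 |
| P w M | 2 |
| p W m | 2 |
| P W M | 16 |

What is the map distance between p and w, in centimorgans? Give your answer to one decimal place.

16.4 centimorgans

The two rarest classes, p W m and P w M, are the double crossovers. Comparing them with the parentals, only the p allele has switched, so p is the middle locus and the order is w – p – m.
Crossovers in the w–p interval produce the single-crossover classes P w m and p W M (61 + 66 = 127) plus the double crossovers (4).
RF(w–p) = (127 + 4) / 800 = 131/800 = 0.1638 → 16.4 centimorgans.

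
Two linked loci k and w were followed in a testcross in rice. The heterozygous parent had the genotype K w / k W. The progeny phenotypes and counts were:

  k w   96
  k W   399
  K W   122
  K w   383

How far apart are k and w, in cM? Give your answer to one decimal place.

The recombinant classes are K W and k w: 122 + 96 = 218.
Recombination frequency = 218/1000 = 0.2180 ≈ 21.8%, i.e. 21.8 cM.

21.8 cM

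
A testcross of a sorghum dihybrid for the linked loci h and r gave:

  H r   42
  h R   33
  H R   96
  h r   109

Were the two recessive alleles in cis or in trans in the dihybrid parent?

The two most frequent classes are H R (96) and h r (109); these are the parental (non-recombinant) types.
So the F1 carried H R on one chromosome and h r on the other — the recessive alleles are on the same chromosome (cis / coupling).

cis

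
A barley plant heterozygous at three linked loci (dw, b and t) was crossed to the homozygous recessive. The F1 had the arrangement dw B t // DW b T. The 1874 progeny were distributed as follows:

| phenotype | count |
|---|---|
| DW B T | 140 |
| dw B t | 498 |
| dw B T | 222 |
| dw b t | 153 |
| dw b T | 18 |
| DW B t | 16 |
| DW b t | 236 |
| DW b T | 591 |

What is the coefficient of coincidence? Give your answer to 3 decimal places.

0.396

The two rarest classes, DW B t and dw b T, are the double crossovers. Comparing them with the parentals, only the dw allele has switched, so dw is the middle locus and the order is t – dw – b.
t–dw: (458 + 34)/1874 = 0.2625; dw–b: (293 + 34)/1874 = 0.1745.
Expected DCO frequency = 0.2625 × 0.1745 ≈ 0.04581; observed = 34/1874 ≈ 0.01814.
Coefficient of coincidence = 0.01814/0.04581 ≈ 0.396.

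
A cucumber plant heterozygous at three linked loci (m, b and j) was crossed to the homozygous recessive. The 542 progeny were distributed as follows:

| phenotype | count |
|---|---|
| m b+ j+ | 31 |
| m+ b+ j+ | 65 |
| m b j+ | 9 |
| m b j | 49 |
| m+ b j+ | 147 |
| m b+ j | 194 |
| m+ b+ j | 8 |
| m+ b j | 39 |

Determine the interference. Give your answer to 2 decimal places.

0.19

The two most frequent reciprocal classes, m b+ j and m+ b j+, are the parental types, so the F1 was m b+ j / m+ b j+.
The two rarest classes, m+ b+ j and m b j+, are the double crossovers. Comparing them with the parentals, only the m allele has switched, so m is the middle locus and the order is b – m – j.
b–m: (114 + 17)/542 = 0.2417; m–j: (70 + 17)/542 = 0.1605.
Expected DCO frequency = 0.2417 × 0.1605 ≈ 0.03879; observed = 17/542 ≈ 0.03137.
Coefficient of coincidence = 0.03137/0.03879 ≈ 0.81; interference = 1 − 0.81 = 0.19.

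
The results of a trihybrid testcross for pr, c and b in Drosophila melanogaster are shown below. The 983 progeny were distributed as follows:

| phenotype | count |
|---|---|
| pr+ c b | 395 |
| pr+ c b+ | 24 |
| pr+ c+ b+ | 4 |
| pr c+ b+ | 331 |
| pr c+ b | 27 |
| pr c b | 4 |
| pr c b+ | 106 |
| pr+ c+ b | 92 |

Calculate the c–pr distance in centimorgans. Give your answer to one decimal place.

21.0 centimorgans

The two most frequent reciprocal classes, pr+ c b and pr c+ b+, are the parental types, so the F1 was pr+ c b / pr c+ b+.
The two rarest classes, pr c b and pr+ c+ b+, are the double crossovers. Comparing them with the parentals, only the pr allele has switched, so pr is the middle locus and the order is b – pr – c.
Crossovers in the pr–c interval produce the single-crossover classes pr+ c+ b and pr c b+ (92 + 106 = 198) plus the double crossovers (8).
RF(pr–c) = (198 + 8) / 983 = 206/983 = 0.2096 → 21.0 centimorgans.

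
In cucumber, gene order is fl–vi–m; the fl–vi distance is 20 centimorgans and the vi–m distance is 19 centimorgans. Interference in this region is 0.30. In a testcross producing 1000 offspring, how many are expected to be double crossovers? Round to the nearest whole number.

27

Map distances give recombination frequencies of 0.200 and 0.190 for the two intervals.
With interference 0.30 (so coincidence = 0.70), expected double-crossover frequency = 0.200 × 0.190 × 0.70 = 0.02660.
Expected number = 0.02660 × 1000 = 26.60 ≈ 27.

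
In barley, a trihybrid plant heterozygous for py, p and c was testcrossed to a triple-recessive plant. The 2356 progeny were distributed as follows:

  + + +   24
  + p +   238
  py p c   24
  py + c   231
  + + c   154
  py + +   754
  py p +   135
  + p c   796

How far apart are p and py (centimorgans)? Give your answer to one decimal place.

The two most frequent reciprocal classes, + p c and py + +, are the parental types, so the F1 was + p c / py + +.
The two rarest classes, py p c and + + +, are the double crossovers. Comparing them with the parentals, only the py allele has switched, so py is the middle locus and the order is c – py – p.
Crossovers in the py–p interval produce the single-crossover classes + + c and py p + (154 + 135 = 289) plus the double crossovers (48).
RF(py–p) = (289 + 48) / 2356 = 337/2356 = 0.1430 → 14.3 centimorgans.

14.3 centimorgans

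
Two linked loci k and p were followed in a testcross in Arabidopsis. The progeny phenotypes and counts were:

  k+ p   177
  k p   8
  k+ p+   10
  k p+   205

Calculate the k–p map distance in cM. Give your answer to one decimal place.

The two most frequent classes, k+ p (177) and k p+ (205), are the parental types, so the F1 was k+ p / k p+.
The recombinant classes are k+ p+ and k p: 10 + 8 = 18.
Recombination frequency = 18/400 = 0.0450 ≈ 4.5%, i.e. 4.5 cM.

4.5 cM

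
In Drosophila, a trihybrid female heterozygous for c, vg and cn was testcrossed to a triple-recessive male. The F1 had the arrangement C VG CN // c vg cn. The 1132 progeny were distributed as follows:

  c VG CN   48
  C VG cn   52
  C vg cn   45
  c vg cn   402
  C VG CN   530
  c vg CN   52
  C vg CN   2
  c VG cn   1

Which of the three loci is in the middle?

vg

The two rarest classes, C vg CN and c VG cn, are the double crossovers. Comparing them with the parentals, only the vg allele has switched, so vg is the middle locus and the order is cn – vg – c.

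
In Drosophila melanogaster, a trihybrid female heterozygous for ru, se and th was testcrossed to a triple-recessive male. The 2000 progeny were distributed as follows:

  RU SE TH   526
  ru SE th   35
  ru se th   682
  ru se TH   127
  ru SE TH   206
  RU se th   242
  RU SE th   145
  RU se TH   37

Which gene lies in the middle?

The two most frequent reciprocal classes, RU SE TH and ru se th, are the parental types, so the F1 was RU SE TH / ru se th.
The two rarest classes, RU se TH and ru SE th, are the double crossovers. Comparing them with the parentals, only the se allele has switched, so se is the middle locus and the order is th – se – ru.

se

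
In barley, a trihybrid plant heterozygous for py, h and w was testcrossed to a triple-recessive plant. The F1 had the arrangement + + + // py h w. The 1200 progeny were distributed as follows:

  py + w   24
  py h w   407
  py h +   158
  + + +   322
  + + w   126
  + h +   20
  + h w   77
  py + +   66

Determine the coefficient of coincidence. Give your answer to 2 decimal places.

0.86

The two rarest classes, + h + and py + w, are the double crossovers. Comparing them with the parentals, only the h allele has switched, so h is the middle locus and the order is w – h – py.
w–h: (284 + 44)/1200 = 0.2733; h–py: (143 + 44)/1200 = 0.1558.
Expected DCO frequency = 0.2733 × 0.1558 ≈ 0.04258; observed = 44/1200 ≈ 0.03667.
Coefficient of coincidence = 0.03667/0.04258 ≈ 0.86.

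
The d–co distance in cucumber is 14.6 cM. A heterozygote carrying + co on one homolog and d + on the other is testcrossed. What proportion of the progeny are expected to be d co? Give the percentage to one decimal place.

7.3%

A map distance of 14.6 cM corresponds to a recombination frequency of 0.146.
The F1 is + co / d +, so d co is a recombinant gamete class with expected frequency r/2 = 0.146/2 = 0.0730.
That is 0.0730 = 7.3% of the progeny.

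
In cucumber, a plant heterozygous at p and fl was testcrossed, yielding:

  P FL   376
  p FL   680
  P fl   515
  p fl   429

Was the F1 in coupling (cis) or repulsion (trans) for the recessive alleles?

trans

The two most frequent classes are P fl (515) and p FL (680); these are the parental (non-recombinant) types.
So the F1 carried P fl on one chromosome and p FL on the other — the recessive alleles are on opposite chromosomes (trans / repulsion).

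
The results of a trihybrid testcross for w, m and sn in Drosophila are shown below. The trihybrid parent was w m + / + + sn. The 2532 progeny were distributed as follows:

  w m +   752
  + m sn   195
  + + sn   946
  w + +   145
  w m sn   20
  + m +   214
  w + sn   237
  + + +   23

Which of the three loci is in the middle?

The two rarest classes, w m sn and + + +, are the double crossovers. Comparing them with the parentals, only the sn allele has switched, so sn is the middle locus and the order is m – sn – w.

sn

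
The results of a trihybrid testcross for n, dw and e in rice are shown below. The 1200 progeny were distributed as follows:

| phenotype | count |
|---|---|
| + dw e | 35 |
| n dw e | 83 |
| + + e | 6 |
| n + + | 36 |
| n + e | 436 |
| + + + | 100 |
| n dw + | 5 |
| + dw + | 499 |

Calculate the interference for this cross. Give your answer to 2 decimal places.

The two most frequent reciprocal classes, n + e and + dw +, are the parental types, so the F1 was n + e / + dw +.
The two rarest classes, + + e and n dw +, are the double crossovers. Comparing them with the parentals, only the n allele has switched, so n is the middle locus and the order is dw – n – e.
dw–n: (183 + 11)/1200 = 0.1617; n–e: (71 + 11)/1200 = 0.0683.
Expected DCO frequency = 0.1617 × 0.0683 ≈ 0.01104; observed = 11/1200 ≈ 0.00917.
Coefficient of coincidence = 0.00917/0.01104 ≈ 0.83; interference = 1 − 0.83 = 0.17.

0.17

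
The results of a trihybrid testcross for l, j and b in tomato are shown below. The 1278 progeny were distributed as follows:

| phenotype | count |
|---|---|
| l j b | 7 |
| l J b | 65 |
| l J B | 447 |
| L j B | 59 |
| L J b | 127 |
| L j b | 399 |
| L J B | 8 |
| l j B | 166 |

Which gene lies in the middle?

The two most frequent reciprocal classes, L j b and l J B, are the parental types, so the F1 was L j b / l J B.
The two rarest classes, l j b and L J B, are the double crossovers. Comparing them with the parentals, only the l allele has switched, so l is the middle locus and the order is b – l – j.

l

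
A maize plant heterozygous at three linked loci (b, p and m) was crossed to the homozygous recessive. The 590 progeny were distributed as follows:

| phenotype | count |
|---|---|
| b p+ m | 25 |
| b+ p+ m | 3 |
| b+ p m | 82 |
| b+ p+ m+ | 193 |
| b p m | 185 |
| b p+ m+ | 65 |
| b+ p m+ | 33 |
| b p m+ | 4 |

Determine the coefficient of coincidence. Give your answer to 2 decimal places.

0.41

The two most frequent reciprocal classes, b+ p+ m+ and b p m, are the parental types, so the F1 was b+ p+ m+ / b p m.
The two rarest classes, b+ p+ m and b p m+, are the double crossovers. Comparing them with the parentals, only the m allele has switched, so m is the middle locus and the order is b – m – p.
b–m: (147 + 7)/590 = 0.2610; m–p: (58 + 7)/590 = 0.1102.
Expected DCO frequency = 0.2610 × 0.1102 ≈ 0.02876; observed = 7/590 ≈ 0.01186.
Coefficient of coincidence = 0.01186/0.02876 ≈ 0.41.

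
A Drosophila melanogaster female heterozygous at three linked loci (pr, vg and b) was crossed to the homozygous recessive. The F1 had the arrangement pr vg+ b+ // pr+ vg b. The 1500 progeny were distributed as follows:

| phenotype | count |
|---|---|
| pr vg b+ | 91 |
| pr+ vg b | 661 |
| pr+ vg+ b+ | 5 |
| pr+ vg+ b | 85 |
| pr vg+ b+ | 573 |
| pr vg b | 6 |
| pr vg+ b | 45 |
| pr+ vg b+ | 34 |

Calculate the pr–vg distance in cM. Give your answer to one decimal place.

12.5 cM

The two rarest classes, pr+ vg+ b+ and pr vg b, are the double crossovers. Comparing them with the parentals, only the pr allele has switched, so pr is the middle locus and the order is vg – pr – b.
Crossovers in the vg–pr interval produce the single-crossover classes pr vg b+ and pr+ vg+ b (91 + 85 = 176) plus the double crossovers (11).
RF(vg–pr) = (176 + 11) / 1500 = 187/1500 = 0.1247 → 12.5 cM.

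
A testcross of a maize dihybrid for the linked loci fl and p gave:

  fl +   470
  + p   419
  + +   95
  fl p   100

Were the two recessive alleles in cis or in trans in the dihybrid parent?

trans

The two most frequent classes are + p (419) and fl + (470); these are the parental (non-recombinant) types.
So the F1 carried + p on one chromosome and fl + on the other — the recessive alleles are on opposite chromosomes (trans / repulsion).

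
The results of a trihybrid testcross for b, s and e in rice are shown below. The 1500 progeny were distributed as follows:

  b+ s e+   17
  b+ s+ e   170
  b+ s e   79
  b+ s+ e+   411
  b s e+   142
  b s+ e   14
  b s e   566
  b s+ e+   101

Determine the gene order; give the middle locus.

s

The two most frequent reciprocal classes, b+ s+ e+ and b s e, are the parental types, so the F1 was b+ s+ e+ / b s e.
The two rarest classes, b+ s e+ and b s+ e, are the double crossovers. Comparing them with the parentals, only the s allele has switched, so s is the middle locus and the order is b – s – e.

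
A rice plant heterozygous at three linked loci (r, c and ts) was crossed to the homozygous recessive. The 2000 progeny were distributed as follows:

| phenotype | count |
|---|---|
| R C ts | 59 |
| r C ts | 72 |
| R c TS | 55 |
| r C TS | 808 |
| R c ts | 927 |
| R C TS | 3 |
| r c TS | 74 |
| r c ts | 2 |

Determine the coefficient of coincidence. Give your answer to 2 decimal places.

0.55

The two most frequent reciprocal classes, R c ts and r C TS, are the parental types, so the F1 was R c ts / r C TS.
The two rarest classes, r c ts and R C TS, are the double crossovers. Comparing them with the parentals, only the r allele has switched, so r is the middle locus and the order is c – r – ts.
c–r: (133 + 5)/2000 = 0.0690; r–ts: (127 + 5)/2000 = 0.0660.
Expected DCO frequency = 0.0690 × 0.0660 ≈ 0.00455; observed = 5/2000 ≈ 0.00250.
Coefficient of coincidence = 0.00250/0.00455 ≈ 0.55.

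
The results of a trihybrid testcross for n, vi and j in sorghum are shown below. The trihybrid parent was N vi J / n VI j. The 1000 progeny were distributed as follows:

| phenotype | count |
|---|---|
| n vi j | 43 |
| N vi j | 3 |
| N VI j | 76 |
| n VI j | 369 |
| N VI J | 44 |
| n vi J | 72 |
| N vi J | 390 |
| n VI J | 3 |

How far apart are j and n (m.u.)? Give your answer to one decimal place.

The two rarest classes, N vi j and n VI J, are the double crossovers. Comparing them with the parentals, only the j allele has switched, so j is the middle locus and the order is n – j – vi.
Crossovers in the n–j interval produce the single-crossover classes n vi J and N VI j (72 + 76 = 148) plus the double crossovers (6).
RF(n–j) = (148 + 6) / 1000 = 154/1000 = 0.1540 → 15.4 m.u.

15.4 m.u.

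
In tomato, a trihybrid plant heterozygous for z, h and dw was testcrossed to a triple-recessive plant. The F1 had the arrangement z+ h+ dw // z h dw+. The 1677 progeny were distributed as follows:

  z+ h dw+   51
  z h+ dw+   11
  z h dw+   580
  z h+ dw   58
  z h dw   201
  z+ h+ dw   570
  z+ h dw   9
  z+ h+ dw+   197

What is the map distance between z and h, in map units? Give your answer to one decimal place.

The two rarest classes, z+ h dw and z h+ dw+, are the double crossovers. Comparing them with the parentals, only the h allele has switched, so h is the middle locus and the order is dw – h – z.
Crossovers in the h–z interval produce the single-crossover classes z h+ dw and z+ h dw+ (58 + 51 = 109) plus the double crossovers (20).
RF(h–z) = (109 + 20) / 1677 = 129/1677 = 0.0769 → 7.7 map units.

7.7 map units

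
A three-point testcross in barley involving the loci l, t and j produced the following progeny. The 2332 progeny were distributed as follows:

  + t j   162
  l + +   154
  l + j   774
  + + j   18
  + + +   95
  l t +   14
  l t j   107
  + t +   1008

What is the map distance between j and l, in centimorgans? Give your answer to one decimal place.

The two most frequent reciprocal classes, + t + and l + j, are the parental types, so the F1 was + t + / l + j.
The two rarest classes, l t + and + + j, are the double crossovers. Comparing them with the parentals, only the l allele has switched, so l is the middle locus and the order is j – l – t.
Crossovers in the j–l interval produce the single-crossover classes + t j and l + + (162 + 154 = 316) plus the double crossovers (32).
RF(j–l) = (316 + 32) / 2332 = 348/2332 = 0.1492 → 14.9 centimorgans.

14.9 centimorgans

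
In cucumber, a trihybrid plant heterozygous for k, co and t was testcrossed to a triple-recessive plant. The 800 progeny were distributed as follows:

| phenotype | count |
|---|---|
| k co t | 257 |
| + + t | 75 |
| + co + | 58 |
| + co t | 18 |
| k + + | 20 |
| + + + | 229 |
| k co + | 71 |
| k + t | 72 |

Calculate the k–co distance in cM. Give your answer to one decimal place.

The two most frequent reciprocal classes, + + + and k co t, are the parental types, so the F1 was + + + / k co t.
The two rarest classes, k + + and + co t, are the double crossovers. Comparing them with the parentals, only the k allele has switched, so k is the middle locus and the order is co – k – t.
Crossovers in the co–k interval produce the single-crossover classes + co + and k + t (58 + 72 = 130) plus the double crossovers (38).
RF(co–k) = (130 + 38) / 800 = 168/800 = 0.2100 → 21.0 cM.

21.0 cM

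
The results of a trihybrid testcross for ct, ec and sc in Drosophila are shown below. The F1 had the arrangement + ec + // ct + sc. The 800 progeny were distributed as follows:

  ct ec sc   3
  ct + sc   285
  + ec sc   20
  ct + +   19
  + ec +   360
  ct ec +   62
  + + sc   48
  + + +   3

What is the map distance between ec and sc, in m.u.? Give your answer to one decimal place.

The two rarest classes, + + + and ct ec sc, are the double crossovers. Comparing them with the parentals, only the ec allele has switched, so ec is the middle locus and the order is ct – ec – sc.
Crossovers in the ec–sc interval produce the single-crossover classes + ec sc and ct + + (20 + 19 = 39) plus the double crossovers (6).
RF(ec–sc) = (39 + 6) / 800 = 45/800 = 0.0563 → 5.6 m.u.

5.6 m.u.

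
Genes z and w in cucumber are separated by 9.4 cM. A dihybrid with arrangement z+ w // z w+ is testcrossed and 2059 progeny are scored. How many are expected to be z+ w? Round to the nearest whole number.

A map distance of 9.4 cM corresponds to a recombination frequency of 0.094.
The F1 is z+ w / z w+, so z+ w is a parental gamete class with expected frequency (1 − r)/2 = 0.906/2 = 0.4530.
Expected number = 0.4530 × 2059 = 932.73 ≈ 933.

933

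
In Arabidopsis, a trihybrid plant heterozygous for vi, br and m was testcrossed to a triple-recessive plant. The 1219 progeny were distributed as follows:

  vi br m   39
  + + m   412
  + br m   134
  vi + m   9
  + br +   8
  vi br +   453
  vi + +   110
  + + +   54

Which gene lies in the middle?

vi

The two most frequent reciprocal classes, vi br + and + + m, are the parental types, so the F1 was vi br + / + + m.
The two rarest classes, + br + and vi + m, are the double crossovers. Comparing them with the parentals, only the vi allele has switched, so vi is the middle locus and the order is br – vi – m.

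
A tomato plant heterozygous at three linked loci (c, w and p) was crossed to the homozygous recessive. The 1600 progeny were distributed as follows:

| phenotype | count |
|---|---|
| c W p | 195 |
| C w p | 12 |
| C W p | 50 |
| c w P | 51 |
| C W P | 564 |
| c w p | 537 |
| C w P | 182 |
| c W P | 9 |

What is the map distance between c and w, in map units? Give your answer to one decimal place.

The two most frequent reciprocal classes, C W P and c w p, are the parental types, so the F1 was C W P / c w p.
The two rarest classes, c W P and C w p, are the double crossovers. Comparing them with the parentals, only the c allele has switched, so c is the middle locus and the order is w – c – p.
Crossovers in the w–c interval produce the single-crossover classes C w P and c W p (182 + 195 = 377) plus the double crossovers (21).
RF(w–c) = (377 + 21) / 1600 = 398/1600 = 0.2487 → 24.9 map units.

24.9 map units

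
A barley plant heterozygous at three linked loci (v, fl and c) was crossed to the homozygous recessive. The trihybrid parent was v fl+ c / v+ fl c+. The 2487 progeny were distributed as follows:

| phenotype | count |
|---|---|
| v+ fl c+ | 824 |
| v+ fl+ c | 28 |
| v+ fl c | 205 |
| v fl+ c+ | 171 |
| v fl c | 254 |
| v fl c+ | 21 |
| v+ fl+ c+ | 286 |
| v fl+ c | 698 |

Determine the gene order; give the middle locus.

The two rarest classes, v+ fl+ c and v fl c+, are the double crossovers. Comparing them with the parentals, only the v allele has switched, so v is the middle locus and the order is fl – v – c.

v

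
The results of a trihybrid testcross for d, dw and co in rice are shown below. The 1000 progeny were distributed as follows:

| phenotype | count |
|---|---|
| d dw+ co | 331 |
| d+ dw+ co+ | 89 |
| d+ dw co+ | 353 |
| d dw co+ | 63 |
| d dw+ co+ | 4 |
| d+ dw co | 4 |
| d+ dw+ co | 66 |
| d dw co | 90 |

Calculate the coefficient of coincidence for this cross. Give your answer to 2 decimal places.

The two most frequent reciprocal classes, d+ dw co+ and d dw+ co, are the parental types, so the F1 was d+ dw co+ / d dw+ co.
The two rarest classes, d+ dw co and d dw+ co+, are the double crossovers. Comparing them with the parentals, only the co allele has switched, so co is the middle locus and the order is dw – co – d.
dw–co: (179 + 8)/1000 = 0.1870; co–d: (129 + 8)/1000 = 0.1370.
Expected DCO frequency = 0.1870 × 0.1370 ≈ 0.02562; observed = 8/1000 ≈ 0.00800.
Coefficient of coincidence = 0.00800/0.02562 ≈ 0.31.

0.31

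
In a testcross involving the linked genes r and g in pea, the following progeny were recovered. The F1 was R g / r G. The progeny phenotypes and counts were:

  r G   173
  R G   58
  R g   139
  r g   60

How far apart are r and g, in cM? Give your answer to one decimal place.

The recombinant classes are R G and r g: 58 + 60 = 118.
Recombination frequency = 118/430 = 0.2744 ≈ 27.4%, i.e. 27.4 cM.

27.4 cM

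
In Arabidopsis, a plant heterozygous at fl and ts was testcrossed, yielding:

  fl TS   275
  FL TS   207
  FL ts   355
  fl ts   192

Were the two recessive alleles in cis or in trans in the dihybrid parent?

The two most frequent classes are FL ts (355) and fl TS (275); these are the parental (non-recombinant) types.
So the F1 carried FL ts on one chromosome and fl TS on the other — the recessive alleles are on opposite chromosomes (trans / repulsion).

trans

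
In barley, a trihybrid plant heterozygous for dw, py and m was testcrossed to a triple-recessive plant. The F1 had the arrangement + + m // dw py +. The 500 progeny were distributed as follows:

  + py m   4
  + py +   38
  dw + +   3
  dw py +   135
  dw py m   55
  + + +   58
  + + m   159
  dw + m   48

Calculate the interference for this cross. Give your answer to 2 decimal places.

0.69

The two rarest classes, + py m and dw + +, are the double crossovers. Comparing them with the parentals, only the py allele has switched, so py is the middle locus and the order is dw – py – m.
dw–py: (86 + 7)/500 = 0.1860; py–m: (113 + 7)/500 = 0.2400.
Expected DCO frequency = 0.1860 × 0.2400 ≈ 0.04464; observed = 7/500 ≈ 0.01400.
Coefficient of coincidence = 0.01400/0.04464 ≈ 0.31; interference = 1 − 0.31 = 0.69.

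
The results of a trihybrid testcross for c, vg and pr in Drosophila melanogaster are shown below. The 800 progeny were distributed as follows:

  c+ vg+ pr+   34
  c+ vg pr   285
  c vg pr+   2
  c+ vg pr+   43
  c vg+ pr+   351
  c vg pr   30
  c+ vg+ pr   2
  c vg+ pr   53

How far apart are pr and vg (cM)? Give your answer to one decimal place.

12.5 cM

The two most frequent reciprocal classes, c+ vg pr and c vg+ pr+, are the parental types, so the F1 was c+ vg pr / c vg+ pr+.
The two rarest classes, c+ vg+ pr and c vg pr+, are the double crossovers. Comparing them with the parentals, only the vg allele has switched, so vg is the middle locus and the order is c – vg – pr.
Crossovers in the vg–pr interval produce the single-crossover classes c+ vg pr+ and c vg+ pr (43 + 53 = 96) plus the double crossovers (4).
RF(vg–pr) = (96 + 4) / 800 = 100/800 = 0.1250 → 12.5 cM.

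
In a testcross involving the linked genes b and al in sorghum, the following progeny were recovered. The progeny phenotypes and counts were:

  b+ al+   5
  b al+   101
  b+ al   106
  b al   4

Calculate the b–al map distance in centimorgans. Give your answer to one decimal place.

4.2 centimorgans

The two most frequent classes, b+ al (106) and b al+ (101), are the parental types, so the F1 was b+ al / b al+.
The recombinant classes are b+ al+ and b al: 5 + 4 = 9.
Recombination frequency = 9/216 = 0.0417 ≈ 4.2%, i.e. 4.2 centimorgans.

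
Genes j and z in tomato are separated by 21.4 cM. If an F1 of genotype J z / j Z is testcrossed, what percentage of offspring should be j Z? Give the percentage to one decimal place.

39.3%

A map distance of 21.4 cM corresponds to a recombination frequency of 0.214.
The F1 is J z / j Z, so j Z is a parental gamete class with expected frequency (1 − r)/2 = 0.786/2 = 0.3930.
That is 0.3930 = 39.3% of the progeny.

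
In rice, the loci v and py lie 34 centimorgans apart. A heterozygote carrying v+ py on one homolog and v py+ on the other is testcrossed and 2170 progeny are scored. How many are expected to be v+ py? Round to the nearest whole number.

716

A map distance of 34 centimorgans corresponds to a recombination frequency of 0.340.
The F1 is v+ py / v py+, so v+ py is a parental gamete class with expected frequency (1 − r)/2 = 0.660/2 = 0.3300.
Expected number = 0.3300 × 2170 = 716.10 ≈ 716.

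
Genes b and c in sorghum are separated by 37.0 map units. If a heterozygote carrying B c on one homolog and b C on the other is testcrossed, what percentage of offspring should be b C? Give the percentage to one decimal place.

31.5%

A map distance of 37.0 map units corresponds to a recombination frequency of 0.370.
The F1 is B c / b C, so b C is a parental gamete class with expected frequency (1 − r)/2 = 0.630/2 = 0.3150.
That is 0.3150 = 31.5% of the progeny.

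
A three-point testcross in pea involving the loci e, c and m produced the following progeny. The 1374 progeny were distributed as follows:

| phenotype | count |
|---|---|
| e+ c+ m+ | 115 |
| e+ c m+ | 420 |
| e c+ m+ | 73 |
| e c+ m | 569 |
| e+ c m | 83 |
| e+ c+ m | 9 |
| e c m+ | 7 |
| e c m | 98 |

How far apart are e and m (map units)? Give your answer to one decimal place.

The two most frequent reciprocal classes, e+ c m+ and e c+ m, are the parental types, so the F1 was e+ c m+ / e c+ m.
The two rarest classes, e c m+ and e+ c+ m, are the double crossovers. Comparing them with the parentals, only the e allele has switched, so e is the middle locus and the order is c – e – m.
Crossovers in the e–m interval produce the single-crossover classes e+ c m and e c+ m+ (83 + 73 = 156) plus the double crossovers (16).
RF(e–m) = (156 + 16) / 1374 = 172/1374 = 0.1252 → 12.5 map units.

12.5 map units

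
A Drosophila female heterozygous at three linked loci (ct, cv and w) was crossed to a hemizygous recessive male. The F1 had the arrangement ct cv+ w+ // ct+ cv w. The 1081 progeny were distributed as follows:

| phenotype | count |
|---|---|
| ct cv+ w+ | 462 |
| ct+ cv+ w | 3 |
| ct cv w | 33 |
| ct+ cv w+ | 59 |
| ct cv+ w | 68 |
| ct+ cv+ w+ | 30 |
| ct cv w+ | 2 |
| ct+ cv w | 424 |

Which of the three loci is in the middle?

cv

The two rarest classes, ct cv w+ and ct+ cv+ w, are the double crossovers. Comparing them with the parentals, only the cv allele has switched, so cv is the middle locus and the order is ct – cv – w.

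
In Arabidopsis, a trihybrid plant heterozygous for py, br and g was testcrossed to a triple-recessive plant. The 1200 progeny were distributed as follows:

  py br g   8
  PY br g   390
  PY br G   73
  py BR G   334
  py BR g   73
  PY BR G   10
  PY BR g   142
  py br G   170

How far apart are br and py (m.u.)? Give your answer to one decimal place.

27.5 m.u.

The two most frequent reciprocal classes, PY br g and py BR G, are the parental types, so the F1 was PY br g / py BR G.
The two rarest classes, py br g and PY BR G, are the double crossovers. Comparing them with the parentals, only the py allele has switched, so py is the middle locus and the order is br – py – g.
Crossovers in the br–py interval produce the single-crossover classes PY BR g and py br G (142 + 170 = 312) plus the double crossovers (18).
RF(br–py) = (312 + 18) / 1200 = 330/1200 = 0.2750 → 27.5 m.u.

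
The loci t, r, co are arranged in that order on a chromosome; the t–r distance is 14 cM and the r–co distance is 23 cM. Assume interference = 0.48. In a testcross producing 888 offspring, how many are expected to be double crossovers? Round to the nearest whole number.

15

Map distances give recombination frequencies of 0.140 and 0.230 for the two intervals.
With interference 0.48 (so coincidence = 0.52), expected double-crossover frequency = 0.140 × 0.230 × 0.52 = 0.01674.
Expected number = 0.01674 × 888 = 14.87 ≈ 15.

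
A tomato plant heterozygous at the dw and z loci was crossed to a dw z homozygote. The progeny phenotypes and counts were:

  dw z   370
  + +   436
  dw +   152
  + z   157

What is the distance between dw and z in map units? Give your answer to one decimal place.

27.7 map units

The two most frequent classes, + + (436) and dw z (370), are the parental types, so the F1 was + + / dw z.
The recombinant classes are + z and dw +: 157 + 152 = 309.
Recombination frequency = 309/1115 = 0.2771 ≈ 27.7%, i.e. 27.7 map units.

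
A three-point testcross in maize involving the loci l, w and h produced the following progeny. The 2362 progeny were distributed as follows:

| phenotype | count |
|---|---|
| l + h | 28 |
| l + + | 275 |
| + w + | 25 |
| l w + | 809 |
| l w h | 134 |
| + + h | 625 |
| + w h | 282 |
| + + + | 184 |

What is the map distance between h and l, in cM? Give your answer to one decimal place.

The two most frequent reciprocal classes, l w + and + + h, are the parental types, so the F1 was l w + / + + h.
The two rarest classes, + w + and l + h, are the double crossovers. Comparing them with the parentals, only the l allele has switched, so l is the middle locus and the order is w – l – h.
Crossovers in the l–h interval produce the single-crossover classes l w h and + + + (134 + 184 = 318) plus the double crossovers (53).
RF(l–h) = (318 + 53) / 2362 = 371/2362 = 0.1571 → 15.7 cM.

15.7 cM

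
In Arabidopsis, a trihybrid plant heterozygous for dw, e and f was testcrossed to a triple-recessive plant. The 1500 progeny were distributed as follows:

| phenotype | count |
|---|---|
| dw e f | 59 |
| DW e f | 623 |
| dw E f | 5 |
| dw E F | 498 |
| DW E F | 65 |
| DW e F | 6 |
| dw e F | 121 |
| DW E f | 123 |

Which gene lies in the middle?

f

The two most frequent reciprocal classes, DW e f and dw E F, are the parental types, so the F1 was DW e f / dw E F.
The two rarest classes, DW e F and dw E f, are the double crossovers. Comparing them with the parentals, only the f allele has switched, so f is the middle locus and the order is dw – f – e.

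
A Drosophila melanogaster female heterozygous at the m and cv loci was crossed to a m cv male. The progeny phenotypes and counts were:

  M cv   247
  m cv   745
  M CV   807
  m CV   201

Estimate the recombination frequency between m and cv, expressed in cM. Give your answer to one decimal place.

The two most frequent classes, M CV (807) and m cv (745), are the parental types, so the F1 was M CV / m cv.
The recombinant classes are M cv and m CV: 247 + 201 = 448.
Recombination frequency = 448/2000 = 0.2240 ≈ 22.4%, i.e. 22.4 cM.

22.4 cM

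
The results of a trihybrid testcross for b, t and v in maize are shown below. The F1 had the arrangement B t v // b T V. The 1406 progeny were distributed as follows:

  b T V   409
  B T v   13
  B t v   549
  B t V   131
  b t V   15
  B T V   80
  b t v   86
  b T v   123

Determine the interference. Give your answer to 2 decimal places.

0.28

The two rarest classes, B T v and b t V, are the double crossovers. Comparing them with the parentals, only the t allele has switched, so t is the middle locus and the order is v – t – b.
v–t: (254 + 28)/1406 = 0.2006; t–b: (166 + 28)/1406 = 0.1380.
Expected DCO frequency = 0.2006 × 0.1380 ≈ 0.02768; observed = 28/1406 ≈ 0.01991.
Coefficient of coincidence = 0.01991/0.02768 ≈ 0.72; interference = 1 − 0.72 = 0.28.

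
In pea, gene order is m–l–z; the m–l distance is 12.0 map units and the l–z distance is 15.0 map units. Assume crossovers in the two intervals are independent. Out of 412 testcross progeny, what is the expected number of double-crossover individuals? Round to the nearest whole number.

7

Map distances give recombination frequencies of 0.120 and 0.150 for the two intervals.
With no interference, expected double-crossover frequency = 0.120 × 0.150 = 0.01800.
Expected number = 0.01800 × 412 = 7.42 ≈ 7.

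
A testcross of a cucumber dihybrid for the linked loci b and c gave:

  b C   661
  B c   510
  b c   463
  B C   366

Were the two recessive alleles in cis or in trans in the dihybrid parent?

The two most frequent classes are B c (510) and b C (661); these are the parental (non-recombinant) types.
So the F1 carried B c on one chromosome and b C on the other — the recessive alleles are on opposite chromosomes (trans / repulsion).

trans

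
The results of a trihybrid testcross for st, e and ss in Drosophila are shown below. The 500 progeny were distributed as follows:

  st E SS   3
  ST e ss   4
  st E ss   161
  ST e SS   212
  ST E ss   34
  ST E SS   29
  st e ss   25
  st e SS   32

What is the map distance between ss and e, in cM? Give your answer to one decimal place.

12.2 cM

The two most frequent reciprocal classes, st E ss and ST e SS, are the parental types, so the F1 was st E ss / ST e SS.
The two rarest classes, st E SS and ST e ss, are the double crossovers. Comparing them with the parentals, only the ss allele has switched, so ss is the middle locus and the order is st – ss – e.
Crossovers in the ss–e interval produce the single-crossover classes st e ss and ST E SS (25 + 29 = 54) plus the double crossovers (7).
RF(ss–e) = (54 + 7) / 500 = 61/500 = 0.1220 → 12.2 cM.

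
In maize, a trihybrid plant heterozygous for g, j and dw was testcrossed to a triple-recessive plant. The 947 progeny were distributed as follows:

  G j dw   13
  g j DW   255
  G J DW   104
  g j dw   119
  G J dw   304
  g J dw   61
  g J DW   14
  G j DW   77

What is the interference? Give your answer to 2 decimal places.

0.38

The two most frequent reciprocal classes, g j DW and G J dw, are the parental types, so the F1 was g j DW / G J dw.
The two rarest classes, g J DW and G j dw, are the double crossovers. Comparing them with the parentals, only the j allele has switched, so j is the middle locus and the order is dw – j – g.
dw–j: (223 + 27)/947 = 0.2640; j–g: (138 + 27)/947 = 0.1742.
Expected DCO frequency = 0.2640 × 0.1742 ≈ 0.04599; observed = 27/947 ≈ 0.02851.
Coefficient of coincidence = 0.02851/0.04599 ≈ 0.62; interference = 1 − 0.62 = 0.38.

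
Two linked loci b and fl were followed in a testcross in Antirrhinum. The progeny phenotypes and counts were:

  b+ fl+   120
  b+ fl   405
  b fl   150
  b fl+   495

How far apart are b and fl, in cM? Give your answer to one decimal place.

The two most frequent classes, b+ fl (405) and b fl+ (495), are the parental types, so the F1 was b+ fl / b fl+.
The recombinant classes are b+ fl+ and b fl: 120 + 150 = 270.
Recombination frequency = 270/1170 = 0.2308 ≈ 23.1%, i.e. 23.1 cM.

23.1 cM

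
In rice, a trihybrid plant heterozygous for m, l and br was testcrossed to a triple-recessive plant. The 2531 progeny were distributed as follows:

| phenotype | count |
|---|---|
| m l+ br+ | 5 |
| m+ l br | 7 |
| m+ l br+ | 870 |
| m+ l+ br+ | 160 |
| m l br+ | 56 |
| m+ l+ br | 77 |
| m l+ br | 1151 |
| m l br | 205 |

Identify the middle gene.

The two most frequent reciprocal classes, m l+ br and m+ l br+, are the parental types, so the F1 was m l+ br / m+ l br+.
The two rarest classes, m l+ br+ and m+ l br, are the double crossovers. Comparing them with the parentals, only the br allele has switched, so br is the middle locus and the order is l – br – m.

br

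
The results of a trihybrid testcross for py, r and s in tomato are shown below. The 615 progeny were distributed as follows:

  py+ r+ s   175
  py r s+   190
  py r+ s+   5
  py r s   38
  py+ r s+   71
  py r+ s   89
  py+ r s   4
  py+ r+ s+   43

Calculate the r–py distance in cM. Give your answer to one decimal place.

The two most frequent reciprocal classes, py+ r+ s and py r s+, are the parental types, so the F1 was py+ r+ s / py r s+.
The two rarest classes, py+ r s and py r+ s+, are the double crossovers. Comparing them with the parentals, only the r allele has switched, so r is the middle locus and the order is py – r – s.
Crossovers in the py–r interval produce the single-crossover classes py r+ s and py+ r s+ (89 + 71 = 160) plus the double crossovers (9).
RF(py–r) = (160 + 9) / 615 = 169/615 = 0.2748 → 27.5 cM.

27.5 cM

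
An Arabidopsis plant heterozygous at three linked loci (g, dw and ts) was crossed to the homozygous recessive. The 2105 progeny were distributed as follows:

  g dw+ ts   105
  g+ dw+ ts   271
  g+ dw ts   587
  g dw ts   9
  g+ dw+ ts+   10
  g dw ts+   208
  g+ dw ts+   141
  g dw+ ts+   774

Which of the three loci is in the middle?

g

The two most frequent reciprocal classes, g+ dw ts and g dw+ ts+, are the parental types, so the F1 was g+ dw ts / g dw+ ts+.
The two rarest classes, g dw ts and g+ dw+ ts+, are the double crossovers. Comparing them with the parentals, only the g allele has switched, so g is the middle locus and the order is dw – g – ts.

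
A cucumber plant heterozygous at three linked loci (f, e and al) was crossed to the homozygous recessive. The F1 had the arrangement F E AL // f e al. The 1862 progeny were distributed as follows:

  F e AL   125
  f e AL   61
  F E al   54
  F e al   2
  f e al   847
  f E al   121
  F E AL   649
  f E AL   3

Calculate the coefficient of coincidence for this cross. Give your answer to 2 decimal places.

0.31

The two rarest classes, f E AL and F e al, are the double crossovers. Comparing them with the parentals, only the f allele has switched, so f is the middle locus and the order is e – f – al.
e–f: (246 + 5)/1862 = 0.1348; f–al: (115 + 5)/1862 = 0.0644.
Expected DCO frequency = 0.1348 × 0.0644 ≈ 0.00868; observed = 5/1862 ≈ 0.00269.
Coefficient of coincidence = 0.00269/0.00868 ≈ 0.31.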